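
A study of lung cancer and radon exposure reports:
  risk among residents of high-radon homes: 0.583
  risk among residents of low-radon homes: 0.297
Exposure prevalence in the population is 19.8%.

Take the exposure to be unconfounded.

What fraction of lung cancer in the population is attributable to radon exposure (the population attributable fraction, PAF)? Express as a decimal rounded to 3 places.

PAF ≈ 0.160

Let p₁ = 0.583, p₀ = 0.297.
Overall risk P(Y=1) = π·p₁ + (1−π)·p₀ = 0.198×0.583 + 0.802×0.297 = 0.35363.
Under exogeneity, PAF = [P(Y=1) − p₀] / P(Y=1).
PAF = (0.35363 − 0.297) / 0.35363 ≈ 0.1601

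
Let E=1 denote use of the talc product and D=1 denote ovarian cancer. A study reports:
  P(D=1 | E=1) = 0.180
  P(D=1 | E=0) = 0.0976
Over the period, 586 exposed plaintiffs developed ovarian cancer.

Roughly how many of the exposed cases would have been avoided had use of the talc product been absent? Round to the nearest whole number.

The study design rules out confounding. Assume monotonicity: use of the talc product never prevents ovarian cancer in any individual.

Let p₁ = 0.18, p₀ = 0.0976.
PN = (p₁ − p₀)/p₁ = (0.18 − 0.0976) / 0.18 ≈ 0.45778.
Attributable cases ≈ PN × (exposed cases) = 0.45778 × 586 ≈ 268.26.

about 268 cases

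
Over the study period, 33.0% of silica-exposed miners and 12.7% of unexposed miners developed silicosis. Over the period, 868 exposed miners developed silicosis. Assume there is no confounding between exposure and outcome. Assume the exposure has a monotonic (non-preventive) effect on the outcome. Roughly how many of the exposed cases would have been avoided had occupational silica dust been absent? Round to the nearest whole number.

about 534 cases

p₁ = 0.33, p₀ = 0.127.
PN = (p₁ − p₀)/p₁ = (0.33 − 0.127) / 0.33 ≈ 0.61515.
Attributable cases ≈ PN × (exposed cases) = 0.61515 × 868 ≈ 533.95.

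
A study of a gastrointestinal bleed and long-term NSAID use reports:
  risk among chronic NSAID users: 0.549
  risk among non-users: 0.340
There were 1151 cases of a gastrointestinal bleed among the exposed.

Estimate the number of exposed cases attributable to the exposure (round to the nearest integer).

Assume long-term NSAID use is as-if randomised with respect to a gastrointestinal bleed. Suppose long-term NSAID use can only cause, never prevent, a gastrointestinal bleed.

about 438 cases

Let p₁ = 0.549, p₀ = 0.34.
PN = (p₁ − p₀)/p₁ = (0.549 − 0.34) / 0.549 ≈ 0.38069.
Attributable cases ≈ PN × (exposed cases) = 0.38069 × 1151 ≈ 438.18.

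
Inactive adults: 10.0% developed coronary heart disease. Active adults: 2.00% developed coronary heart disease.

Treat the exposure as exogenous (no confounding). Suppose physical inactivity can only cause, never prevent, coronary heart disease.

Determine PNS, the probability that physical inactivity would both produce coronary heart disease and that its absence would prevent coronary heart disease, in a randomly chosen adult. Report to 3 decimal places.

PNS ≈ 0.080

p₁ = 0.1, p₀ = 0.02.
Under exogeneity and monotonicity, PNS = p₁ − p₀.
PNS = 0.1 − 0.02 = 0.08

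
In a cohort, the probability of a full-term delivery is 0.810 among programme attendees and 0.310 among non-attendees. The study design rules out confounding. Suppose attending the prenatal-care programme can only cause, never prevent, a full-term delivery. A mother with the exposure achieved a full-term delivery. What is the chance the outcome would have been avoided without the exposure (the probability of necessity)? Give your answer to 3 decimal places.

PN ≈ 0.617

Let p₁ = 0.81, p₀ = 0.31.
Under exogeneity and monotonicity, PN = (p₁ − p₀) / p₁.
PN = (0.81 − 0.31) / 0.81 = 0.5 / 0.81 ≈ 0.6173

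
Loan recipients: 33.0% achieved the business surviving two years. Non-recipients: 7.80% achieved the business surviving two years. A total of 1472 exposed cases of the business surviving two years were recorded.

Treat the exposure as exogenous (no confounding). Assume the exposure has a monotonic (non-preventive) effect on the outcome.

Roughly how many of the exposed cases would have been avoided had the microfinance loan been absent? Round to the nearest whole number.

about 1124 cases

p₁ = 0.33, p₀ = 0.078.
PN = (p₁ − p₀)/p₁ = (0.33 − 0.078) / 0.33 ≈ 0.76364.
Attributable cases ≈ PN × (exposed cases) = 0.76364 × 1472 ≈ 1124.07.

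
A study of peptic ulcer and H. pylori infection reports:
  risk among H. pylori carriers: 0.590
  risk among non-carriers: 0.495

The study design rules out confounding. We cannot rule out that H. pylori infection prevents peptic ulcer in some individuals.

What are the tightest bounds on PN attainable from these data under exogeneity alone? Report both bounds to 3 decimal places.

0.161 ≤ PN ≤ 0.856

Let p₁ = 0.59, p₀ = 0.495.
Under exogeneity alone the bounds on PN are max{0,(p₁−p₀)/p₁} ≤ PN ≤ min{1,(1−p₀)/p₁}.
  lower = (p₁ − p₀)/p₁ = 0.095 / 0.59 ≈ 0.1610
  upper = min{1, (1 − p₀)/p₁} = 0.505 / 0.59 ≈ 0.8559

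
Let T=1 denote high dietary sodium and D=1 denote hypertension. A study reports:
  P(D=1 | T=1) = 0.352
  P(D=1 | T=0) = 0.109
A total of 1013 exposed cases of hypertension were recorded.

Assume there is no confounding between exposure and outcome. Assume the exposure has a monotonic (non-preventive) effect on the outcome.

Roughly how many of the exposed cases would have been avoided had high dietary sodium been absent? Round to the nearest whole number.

about 699 cases

Let p₁ = 0.352, p₀ = 0.109.
PN = (p₁ − p₀)/p₁ = (0.352 − 0.109) / 0.352 ≈ 0.69034.
Attributable cases ≈ PN × (exposed cases) = 0.69034 × 1013 ≈ 699.32.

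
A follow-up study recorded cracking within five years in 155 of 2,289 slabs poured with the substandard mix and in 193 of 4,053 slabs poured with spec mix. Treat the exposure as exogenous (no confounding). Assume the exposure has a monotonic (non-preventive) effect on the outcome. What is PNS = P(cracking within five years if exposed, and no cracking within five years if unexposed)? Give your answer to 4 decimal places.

p₁ = P(outcome | exposed) = 155/2289 = 0.067715
p₀ = P(outcome | unexposed) = 193/4053 = 0.047619
Under exogeneity and monotonicity, PNS = p₁ − p₀.
PNS = 0.067715 − 0.047619 = 0.020096

PNS ≈ 0.0201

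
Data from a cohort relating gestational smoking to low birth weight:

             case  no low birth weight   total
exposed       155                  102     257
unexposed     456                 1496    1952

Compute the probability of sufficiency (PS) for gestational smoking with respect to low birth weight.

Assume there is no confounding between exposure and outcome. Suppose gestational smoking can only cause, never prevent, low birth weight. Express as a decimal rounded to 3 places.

PS ≈ 0.482

p₁ = P(outcome | exposed) = 155/257 = 0.60311
p₀ = P(outcome | unexposed) = 456/1952 = 0.23361
Under exogeneity and monotonicity, PS = (p₁ − p₀)/(1 − p₀).
PS = (0.60311 − 0.23361) / 0.76639 ≈ 0.4821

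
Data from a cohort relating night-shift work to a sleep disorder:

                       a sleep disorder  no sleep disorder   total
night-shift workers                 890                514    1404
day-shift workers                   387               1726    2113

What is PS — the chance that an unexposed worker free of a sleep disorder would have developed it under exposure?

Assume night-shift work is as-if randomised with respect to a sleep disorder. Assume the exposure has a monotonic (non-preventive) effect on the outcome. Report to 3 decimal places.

p₁ = P(outcome | exposed) = 890/1404 = 0.6339
p₀ = P(outcome | unexposed) = 387/2113 = 0.18315
Under exogeneity and monotonicity, PS = (p₁ − p₀) / (1 − p₀).
PS = (0.6339 − 0.18315) / (1 − 0.18315) = 0.45075 / 0.81685 ≈ 0.5518

PS ≈ 0.552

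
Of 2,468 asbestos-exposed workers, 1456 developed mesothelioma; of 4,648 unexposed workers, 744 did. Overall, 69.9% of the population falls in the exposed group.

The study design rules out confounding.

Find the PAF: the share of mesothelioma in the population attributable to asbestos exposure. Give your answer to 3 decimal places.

p₁ = P(outcome | exposed) = 1456/2468 = 0.58995
p₀ = P(outcome | unexposed) = 744/4648 = 0.16007
Overall risk P(Y=1) = π·p₁ + (1−π)·p₀ = 0.699×0.58995 + 0.301×0.16007 = 0.46056.
Under exogeneity, PAF = [P(Y=1) − p₀] / P(Y=1).
PAF = (0.46056 − 0.16007) / 0.46056 ≈ 0.6524

PAF ≈ 0.652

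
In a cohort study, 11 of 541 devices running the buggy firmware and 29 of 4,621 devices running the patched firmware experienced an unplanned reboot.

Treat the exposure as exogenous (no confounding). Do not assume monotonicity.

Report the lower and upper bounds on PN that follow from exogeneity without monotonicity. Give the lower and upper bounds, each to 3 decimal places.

p₁ = P(outcome | exposed) = 11/541 = 0.020333
p₀ = P(outcome | unexposed) = 29/4621 = 0.0062757
Under exogeneity alone the bounds on PN are max{0,(p₁−p₀)/p₁} ≤ PN ≤ min{1,(1−p₀)/p₁}.
  lower = (p₁ − p₀)/p₁ = 0.014057 / 0.020333 ≈ 0.6913
  upper = min{1, (1 − p₀)/p₁} = 0.99372 / 0.020333 ≈ 48.8732 → capped at 1

0.691 ≤ PN ≤ 1.000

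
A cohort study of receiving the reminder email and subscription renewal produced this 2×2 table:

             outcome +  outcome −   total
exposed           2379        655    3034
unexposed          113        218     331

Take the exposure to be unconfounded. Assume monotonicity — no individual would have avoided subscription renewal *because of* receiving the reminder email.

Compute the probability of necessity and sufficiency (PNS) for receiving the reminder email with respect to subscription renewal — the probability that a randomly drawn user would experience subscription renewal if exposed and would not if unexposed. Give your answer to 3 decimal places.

PNS ≈ 0.443

p₁ = P(outcome | exposed) = 2379/3034 = 0.78411
p₀ = P(outcome | unexposed) = 113/331 = 0.34139
Under exogeneity and monotonicity, PNS = p₁ − p₀.
PNS = 0.78411 − 0.34139 = 0.44272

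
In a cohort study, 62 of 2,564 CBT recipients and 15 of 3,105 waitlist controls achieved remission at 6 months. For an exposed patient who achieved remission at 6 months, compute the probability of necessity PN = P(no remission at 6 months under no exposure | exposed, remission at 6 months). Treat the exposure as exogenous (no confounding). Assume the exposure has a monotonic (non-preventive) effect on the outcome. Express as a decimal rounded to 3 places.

p₁ = P(outcome | exposed) = 62/2564 = 0.024181
p₀ = P(outcome | unexposed) = 15/3105 = 0.0048309
Under exogeneity and monotonicity, PN = (p₁ − p₀) / p₁.
PN = (0.024181 − 0.0048309) / 0.024181 = 0.01935 / 0.024181 ≈ 0.8002

PN ≈ 0.800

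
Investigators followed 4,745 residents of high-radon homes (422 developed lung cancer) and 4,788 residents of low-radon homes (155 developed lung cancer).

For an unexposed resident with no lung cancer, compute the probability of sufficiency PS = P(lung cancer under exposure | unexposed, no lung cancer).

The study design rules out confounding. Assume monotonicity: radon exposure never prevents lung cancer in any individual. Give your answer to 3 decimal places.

p₁ = P(outcome | exposed) = 422/4745 = 0.088936
p₀ = P(outcome | unexposed) = 155/4788 = 0.032373
Under exogeneity and monotonicity, PS = (p₁ − p₀) / (1 − p₀).
PS = (0.088936 − 0.032373) / (1 − 0.032373) = 0.056563 / 0.96763 ≈ 0.0585

PS ≈ 0.058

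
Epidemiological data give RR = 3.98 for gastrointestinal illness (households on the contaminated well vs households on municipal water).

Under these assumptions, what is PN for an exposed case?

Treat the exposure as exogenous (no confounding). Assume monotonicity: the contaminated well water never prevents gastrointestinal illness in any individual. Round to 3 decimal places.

PN ≈ 0.749

Under exogeneity and monotonicity, PN = (RR − 1) / RR = 1 − 1/RR.
PN = (3.98 − 1) / 3.98 = 2.98 / 3.98 ≈ 0.7487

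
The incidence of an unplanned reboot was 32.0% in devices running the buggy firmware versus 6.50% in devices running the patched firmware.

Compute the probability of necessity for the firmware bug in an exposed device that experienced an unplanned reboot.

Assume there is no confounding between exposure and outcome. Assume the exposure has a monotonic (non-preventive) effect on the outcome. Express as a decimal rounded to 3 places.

p₁ = 0.32, p₀ = 0.065.
Under exogeneity and monotonicity, PN = (p₁ − p₀) / p₁.
PN = (0.32 − 0.065) / 0.32 = 0.255 / 0.32 ≈ 0.7969

PN ≈ 0.797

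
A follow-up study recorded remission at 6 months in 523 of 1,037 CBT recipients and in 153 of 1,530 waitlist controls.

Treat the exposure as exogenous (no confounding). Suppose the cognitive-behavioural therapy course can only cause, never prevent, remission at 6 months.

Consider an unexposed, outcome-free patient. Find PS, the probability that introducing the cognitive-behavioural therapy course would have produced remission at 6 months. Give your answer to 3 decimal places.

p₁ = P(outcome | exposed) = 523/1037 = 0.50434
p₀ = P(outcome | unexposed) = 153/1530 = 0.1
Under exogeneity and monotonicity, PS = (p₁ − p₀) / (1 − p₀).
PS = (0.50434 − 0.1) / (1 − 0.1) = 0.40434 / 0.9 ≈ 0.4493

PS ≈ 0.449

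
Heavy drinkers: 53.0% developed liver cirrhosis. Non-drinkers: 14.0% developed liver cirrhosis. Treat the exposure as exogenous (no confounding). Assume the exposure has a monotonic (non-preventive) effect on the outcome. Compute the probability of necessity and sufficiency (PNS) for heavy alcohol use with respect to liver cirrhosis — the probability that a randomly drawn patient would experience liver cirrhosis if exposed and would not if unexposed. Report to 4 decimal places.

PNS ≈ 0.3900

p₁ = 0.53, p₀ = 0.14.
Under exogeneity and monotonicity, PNS = p₁ − p₀.
PNS = 0.53 − 0.14 = 0.39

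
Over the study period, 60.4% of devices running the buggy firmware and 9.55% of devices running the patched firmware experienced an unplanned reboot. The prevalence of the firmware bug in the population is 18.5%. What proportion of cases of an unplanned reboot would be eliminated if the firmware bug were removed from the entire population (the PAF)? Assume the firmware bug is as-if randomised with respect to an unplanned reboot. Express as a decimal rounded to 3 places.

p₁ = 0.604, p₀ = 0.0955.
Overall risk P(Y=1) = π·p₁ + (1−π)·p₀ = 0.185×0.604 + 0.815×0.0955 = 0.18957.
Under exogeneity, PAF = [P(Y=1) − p₀] / P(Y=1).
PAF = (0.18957 − 0.0955) / 0.18957 ≈ 0.4962

PAF ≈ 0.496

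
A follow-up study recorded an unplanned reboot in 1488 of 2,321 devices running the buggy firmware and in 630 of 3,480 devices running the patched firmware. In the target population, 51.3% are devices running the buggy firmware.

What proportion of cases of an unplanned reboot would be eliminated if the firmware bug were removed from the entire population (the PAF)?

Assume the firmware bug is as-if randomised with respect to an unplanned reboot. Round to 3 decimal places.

p₁ = P(outcome | exposed) = 1488/2321 = 0.6411
p₀ = P(outcome | unexposed) = 630/3480 = 0.18103
Overall risk P(Y=1) = π·p₁ + (1−π)·p₀ = 0.513×0.6411 + 0.487×0.18103 = 0.41705.
Under exogeneity, PAF = [P(Y=1) − p₀] / P(Y=1).
PAF = (0.41705 − 0.18103) / 0.41705 ≈ 0.5659

PAF ≈ 0.566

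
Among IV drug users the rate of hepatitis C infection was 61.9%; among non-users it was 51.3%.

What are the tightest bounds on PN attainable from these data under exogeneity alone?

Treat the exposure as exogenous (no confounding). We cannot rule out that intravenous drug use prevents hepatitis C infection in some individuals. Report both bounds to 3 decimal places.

0.171 ≤ PN ≤ 0.787

p₁ = 0.619, p₀ = 0.513.
Under exogeneity alone the bounds on PN are max{0,(p₁−p₀)/p₁} ≤ PN ≤ min{1,(1−p₀)/p₁}.
  lower = (p₁ − p₀)/p₁ = 0.106 / 0.619 ≈ 0.1712
  upper = min{1, (1 − p₀)/p₁} = 0.487 / 0.619 ≈ 0.7868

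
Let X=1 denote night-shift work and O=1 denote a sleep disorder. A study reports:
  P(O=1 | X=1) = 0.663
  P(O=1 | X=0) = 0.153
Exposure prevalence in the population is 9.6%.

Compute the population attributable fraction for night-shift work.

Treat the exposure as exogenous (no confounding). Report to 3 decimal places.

Let p₁ = 0.663, p₀ = 0.153.
Overall risk P(Y=1) = π·p₁ + (1−π)·p₀ = 0.096×0.663 + 0.904×0.153 = 0.20196.
Under exogeneity, PAF = [P(Y=1) − p₀] / P(Y=1).
PAF = (0.20196 − 0.153) / 0.20196 ≈ 0.2424

PAF ≈ 0.242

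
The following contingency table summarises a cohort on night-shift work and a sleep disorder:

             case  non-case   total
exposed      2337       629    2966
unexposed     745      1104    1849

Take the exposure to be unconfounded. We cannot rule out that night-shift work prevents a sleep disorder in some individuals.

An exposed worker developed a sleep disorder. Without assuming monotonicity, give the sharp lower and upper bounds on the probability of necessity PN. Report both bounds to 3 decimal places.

0.489 ≤ PN ≤ 0.758

p₁ = P(outcome | exposed) = 2337/2966 = 0.78793
p₀ = P(outcome | unexposed) = 745/1849 = 0.40292
Under exogeneity alone the bounds on PN are max{0,(p₁−p₀)/p₁} ≤ PN ≤ min{1,(1−p₀)/p₁}.
  lower = (p₁ − p₀)/p₁ = 0.38501 / 0.78793 ≈ 0.4886
  upper = min{1, (1 − p₀)/p₁} = 0.59708 / 0.78793 ≈ 0.7578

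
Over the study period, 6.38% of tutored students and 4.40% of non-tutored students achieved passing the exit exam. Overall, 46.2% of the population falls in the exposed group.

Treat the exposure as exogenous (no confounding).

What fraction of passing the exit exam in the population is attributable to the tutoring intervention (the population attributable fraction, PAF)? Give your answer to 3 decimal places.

p₁ = 0.0638, p₀ = 0.044.
Overall risk P(Y=1) = π·p₁ + (1−π)·p₀ = 0.462×0.0638 + 0.538×0.044 = 0.053148.
Under exogeneity, PAF = [P(Y=1) − p₀] / P(Y=1).
PAF = (0.053148 − 0.044) / 0.053148 ≈ 0.1721

PAF ≈ 0.172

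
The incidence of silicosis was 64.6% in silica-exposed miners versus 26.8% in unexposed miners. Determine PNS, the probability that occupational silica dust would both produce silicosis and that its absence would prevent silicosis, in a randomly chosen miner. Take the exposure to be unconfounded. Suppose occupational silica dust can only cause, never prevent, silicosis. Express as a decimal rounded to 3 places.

p₁ = 0.646, p₀ = 0.268.
Under exogeneity and monotonicity, PNS = p₁ − p₀.
PNS = 0.646 − 0.268 = 0.378

PNS ≈ 0.378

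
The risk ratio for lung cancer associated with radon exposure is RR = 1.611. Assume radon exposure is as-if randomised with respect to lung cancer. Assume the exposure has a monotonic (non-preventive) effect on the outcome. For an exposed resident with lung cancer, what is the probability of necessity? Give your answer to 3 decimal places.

Under exogeneity and monotonicity, PN = (RR − 1) / RR = 1 − 1/RR.
PN = (1.611 − 1) / 1.611 = 0.611 / 1.611 ≈ 0.3793

PN ≈ 0.379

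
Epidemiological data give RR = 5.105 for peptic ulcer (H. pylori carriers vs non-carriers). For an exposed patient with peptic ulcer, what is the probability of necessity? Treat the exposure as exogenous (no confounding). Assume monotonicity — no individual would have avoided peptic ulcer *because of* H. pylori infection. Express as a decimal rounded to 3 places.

Under exogeneity and monotonicity, PN = (RR − 1) / RR = 1 − 1/RR.
PN = (5.105 − 1) / 5.105 = 4.105 / 5.105 ≈ 0.8041

PN ≈ 0.804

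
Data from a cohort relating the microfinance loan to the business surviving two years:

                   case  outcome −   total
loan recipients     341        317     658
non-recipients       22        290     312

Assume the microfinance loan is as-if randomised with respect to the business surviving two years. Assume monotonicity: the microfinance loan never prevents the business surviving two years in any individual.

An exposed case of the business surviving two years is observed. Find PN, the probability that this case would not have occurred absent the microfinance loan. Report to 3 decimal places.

p₁ = P(outcome | exposed) = 341/658 = 0.51824
p₀ = P(outcome | unexposed) = 22/312 = 0.070513
Under exogeneity and monotonicity, PN = (p₁ − p₀)/p₁.
PN = (0.51824 − 0.070513) / 0.51824 ≈ 0.8639

PN ≈ 0.864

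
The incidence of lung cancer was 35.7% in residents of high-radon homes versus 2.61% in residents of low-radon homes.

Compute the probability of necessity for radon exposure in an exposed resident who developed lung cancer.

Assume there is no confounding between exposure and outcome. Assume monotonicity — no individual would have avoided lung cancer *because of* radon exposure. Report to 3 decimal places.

PN ≈ 0.927

p₁ = 0.357, p₀ = 0.0261.
Under exogeneity and monotonicity, PN = (p₁ − p₀) / p₁.
PN = (0.357 − 0.0261) / 0.357 = 0.3309 / 0.357 ≈ 0.9269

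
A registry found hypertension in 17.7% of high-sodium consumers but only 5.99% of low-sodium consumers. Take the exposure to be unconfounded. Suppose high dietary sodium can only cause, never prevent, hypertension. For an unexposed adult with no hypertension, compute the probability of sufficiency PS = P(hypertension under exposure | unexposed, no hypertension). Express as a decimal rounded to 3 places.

PS ≈ 0.125

p₁ = 0.177, p₀ = 0.0599.
Under exogeneity and monotonicity, PS = (p₁ − p₀) / (1 − p₀).
PS = (0.177 − 0.0599) / (1 − 0.0599) = 0.1171 / 0.9401 ≈ 0.1246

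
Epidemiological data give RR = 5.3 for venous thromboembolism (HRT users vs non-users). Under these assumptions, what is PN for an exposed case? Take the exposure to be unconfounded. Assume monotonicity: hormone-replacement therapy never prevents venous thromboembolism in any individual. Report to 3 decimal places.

Under exogeneity and monotonicity, PN = (RR − 1) / RR = 1 − 1/RR.
PN = (5.3 − 1) / 5.3 = 4.3 / 5.3 ≈ 0.8113

PN ≈ 0.811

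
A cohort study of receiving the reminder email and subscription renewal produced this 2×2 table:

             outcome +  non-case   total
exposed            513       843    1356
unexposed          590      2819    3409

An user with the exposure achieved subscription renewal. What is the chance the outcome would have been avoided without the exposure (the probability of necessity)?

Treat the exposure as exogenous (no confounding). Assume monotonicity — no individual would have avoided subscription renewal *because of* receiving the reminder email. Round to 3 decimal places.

p₁ = P(outcome | exposed) = 513/1356 = 0.37832
p₀ = P(outcome | unexposed) = 590/3409 = 0.17307
Under exogeneity and monotonicity, PN = (p₁ − p₀)/p₁.
PN = (0.37832 − 0.17307) / 0.37832 ≈ 0.5425

PN ≈ 0.543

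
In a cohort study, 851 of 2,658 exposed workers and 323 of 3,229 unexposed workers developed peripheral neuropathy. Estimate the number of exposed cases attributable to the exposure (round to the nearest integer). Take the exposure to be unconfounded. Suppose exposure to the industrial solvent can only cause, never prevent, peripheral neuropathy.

p₁ = P(outcome | exposed) = 851/2658 = 0.32017
p₀ = P(outcome | unexposed) = 323/3229 = 0.10003
PN = (p₁ − p₀)/p₁ = (0.32017 − 0.10003) / 0.32017 ≈ 0.68756.
Attributable cases ≈ PN × (exposed cases) = 0.68756 × 851 ≈ 585.12.

about 585 cases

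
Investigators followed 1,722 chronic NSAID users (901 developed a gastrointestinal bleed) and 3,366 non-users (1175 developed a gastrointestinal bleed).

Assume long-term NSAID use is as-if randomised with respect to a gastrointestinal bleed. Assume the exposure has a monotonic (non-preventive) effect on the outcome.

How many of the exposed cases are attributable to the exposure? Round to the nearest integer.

p₁ = P(outcome | exposed) = 901/1722 = 0.52323
p₀ = P(outcome | unexposed) = 1175/3366 = 0.34908
PN = (p₁ − p₀)/p₁ = (0.52323 − 0.34908) / 0.52323 ≈ 0.33284.
Attributable cases ≈ PN × (exposed cases) = 0.33284 × 901 ≈ 299.89.

about 300 cases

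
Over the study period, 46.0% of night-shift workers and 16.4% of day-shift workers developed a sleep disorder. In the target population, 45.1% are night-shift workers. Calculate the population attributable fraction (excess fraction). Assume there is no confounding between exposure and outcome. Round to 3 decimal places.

p₁ = 0.46, p₀ = 0.164.
Overall risk P(Y=1) = π·p₁ + (1−π)·p₀ = 0.451×0.46 + 0.549×0.164 = 0.2975.
Under exogeneity, PAF = [P(Y=1) − p₀] / P(Y=1).
PAF = (0.2975 − 0.164) / 0.2975 ≈ 0.4487

PAF ≈ 0.449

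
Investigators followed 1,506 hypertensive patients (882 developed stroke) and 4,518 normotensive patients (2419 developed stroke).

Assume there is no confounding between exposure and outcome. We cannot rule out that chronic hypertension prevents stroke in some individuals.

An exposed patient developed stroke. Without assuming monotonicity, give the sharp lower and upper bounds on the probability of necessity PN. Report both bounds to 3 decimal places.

p₁ = P(outcome | exposed) = 882/1506 = 0.58566
p₀ = P(outcome | unexposed) = 2419/4518 = 0.53541
Under exogeneity alone the bounds on PN are max{0,(p₁−p₀)/p₁} ≤ PN ≤ min{1,(1−p₀)/p₁}.
  lower = (p₁ − p₀)/p₁ = 0.050243 / 0.58566 ≈ 0.0858
  upper = min{1, (1 − p₀)/p₁} = 0.46459 / 0.58566 ≈ 0.7933

0.086 ≤ PN ≤ 0.793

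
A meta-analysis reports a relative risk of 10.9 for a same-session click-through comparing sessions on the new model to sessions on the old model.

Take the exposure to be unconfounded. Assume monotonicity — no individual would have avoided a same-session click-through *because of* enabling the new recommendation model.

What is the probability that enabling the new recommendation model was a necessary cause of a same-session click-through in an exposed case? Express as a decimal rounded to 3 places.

PN ≈ 0.908

Under exogeneity and monotonicity, PN = (RR − 1) / RR = 1 − 1/RR.
PN = (10.9 − 1) / 10.9 = 9.9 / 10.9 ≈ 0.9083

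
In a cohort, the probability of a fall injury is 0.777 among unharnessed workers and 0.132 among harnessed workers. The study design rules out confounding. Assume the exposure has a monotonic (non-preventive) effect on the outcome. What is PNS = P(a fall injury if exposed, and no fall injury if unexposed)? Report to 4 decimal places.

PNS ≈ 0.6450

Let p₁ = 0.777, p₀ = 0.132.
Under exogeneity and monotonicity, PNS = p₁ − p₀.
PNS = 0.777 − 0.132 = 0.645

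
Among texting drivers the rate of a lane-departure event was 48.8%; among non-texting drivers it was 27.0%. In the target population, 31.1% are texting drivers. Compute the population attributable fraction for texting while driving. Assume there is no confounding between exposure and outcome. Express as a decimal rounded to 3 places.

PAF ≈ 0.201

p₁ = 0.488, p₀ = 0.27.
Overall risk P(Y=1) = π·p₁ + (1−π)·p₀ = 0.311×0.488 + 0.689×0.27 = 0.3378.
Under exogeneity, PAF = [P(Y=1) − p₀] / P(Y=1).
PAF = (0.3378 − 0.27) / 0.3378 ≈ 0.2007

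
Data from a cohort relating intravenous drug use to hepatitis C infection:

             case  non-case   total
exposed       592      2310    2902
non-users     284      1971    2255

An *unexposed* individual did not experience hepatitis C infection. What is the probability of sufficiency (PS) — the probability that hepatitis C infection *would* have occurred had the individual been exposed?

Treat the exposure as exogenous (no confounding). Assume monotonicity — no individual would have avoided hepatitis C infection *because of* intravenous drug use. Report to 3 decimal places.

PS ≈ 0.089

p₁ = P(outcome | exposed) = 592/2902 = 0.204
p₀ = P(outcome | unexposed) = 284/2255 = 0.12594
Under exogeneity and monotonicity, PS = (p₁ − p₀) / (1 − p₀).
PS = (0.204 − 0.12594) / (1 − 0.12594) = 0.078055 / 0.87406 ≈ 0.0893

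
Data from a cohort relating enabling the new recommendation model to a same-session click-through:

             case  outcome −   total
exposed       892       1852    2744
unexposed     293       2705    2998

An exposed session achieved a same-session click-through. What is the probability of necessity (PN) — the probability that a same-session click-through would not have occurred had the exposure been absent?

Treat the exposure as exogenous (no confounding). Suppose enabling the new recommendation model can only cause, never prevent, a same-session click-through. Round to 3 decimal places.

p₁ = P(outcome | exposed) = 892/2744 = 0.32507
p₀ = P(outcome | unexposed) = 293/2998 = 0.097732
Under exogeneity and monotonicity, PN = (p₁ − p₀)/p₁.
PN = (0.32507 − 0.097732) / 0.32507 ≈ 0.6994

PN ≈ 0.699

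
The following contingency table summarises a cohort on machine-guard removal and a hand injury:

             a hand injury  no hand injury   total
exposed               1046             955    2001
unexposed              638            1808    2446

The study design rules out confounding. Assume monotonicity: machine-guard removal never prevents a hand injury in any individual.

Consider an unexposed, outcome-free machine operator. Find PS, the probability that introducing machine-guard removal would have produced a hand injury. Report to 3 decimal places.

PS ≈ 0.354

p₁ = P(outcome | exposed) = 1046/2001 = 0.52274
p₀ = P(outcome | unexposed) = 638/2446 = 0.26083
Under exogeneity and monotonicity, PS = (p₁ − p₀)/(1 − p₀).
PS = (0.52274 − 0.26083) / 0.73917 ≈ 0.3543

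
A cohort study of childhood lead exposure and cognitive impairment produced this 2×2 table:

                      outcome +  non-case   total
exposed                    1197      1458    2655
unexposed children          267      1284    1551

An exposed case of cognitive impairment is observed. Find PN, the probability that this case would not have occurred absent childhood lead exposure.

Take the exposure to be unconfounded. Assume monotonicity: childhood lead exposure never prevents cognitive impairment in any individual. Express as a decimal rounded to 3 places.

p₁ = P(outcome | exposed) = 1197/2655 = 0.45085
p₀ = P(outcome | unexposed) = 267/1551 = 0.17215
Under exogeneity and monotonicity, PN = (p₁ − p₀) / p₁.
PN = (0.45085 − 0.17215) / 0.45085 = 0.2787 / 0.45085 ≈ 0.6182

PN ≈ 0.618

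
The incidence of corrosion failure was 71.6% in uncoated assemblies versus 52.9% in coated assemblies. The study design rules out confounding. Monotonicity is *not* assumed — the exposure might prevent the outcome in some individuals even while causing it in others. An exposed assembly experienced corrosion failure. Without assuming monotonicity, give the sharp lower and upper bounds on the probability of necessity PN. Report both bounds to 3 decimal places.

0.261 ≤ PN ≤ 0.658

p₁ = 0.716, p₀ = 0.529.
Under exogeneity alone the bounds on PN are max{0,(p₁−p₀)/p₁} ≤ PN ≤ min{1,(1−p₀)/p₁}.
  lower = (p₁ − p₀)/p₁ = 0.187 / 0.716 ≈ 0.2612
  upper = min{1, (1 − p₀)/p₁} = 0.471 / 0.716 ≈ 0.6578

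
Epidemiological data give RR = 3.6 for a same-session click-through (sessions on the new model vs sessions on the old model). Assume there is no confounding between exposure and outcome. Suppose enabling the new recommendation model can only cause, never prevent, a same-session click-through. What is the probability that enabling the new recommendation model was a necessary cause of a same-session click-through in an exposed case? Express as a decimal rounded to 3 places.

PN ≈ 0.722

Under exogeneity and monotonicity, PN = (RR − 1) / RR = 1 − 1/RR.
PN = (3.6 − 1) / 3.6 = 2.6 / 3.6 ≈ 0.7222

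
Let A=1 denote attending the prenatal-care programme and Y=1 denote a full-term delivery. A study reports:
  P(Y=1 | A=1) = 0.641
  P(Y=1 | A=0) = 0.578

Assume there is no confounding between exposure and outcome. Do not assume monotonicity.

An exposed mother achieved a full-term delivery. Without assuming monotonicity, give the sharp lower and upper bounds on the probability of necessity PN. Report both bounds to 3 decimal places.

Let p₁ = 0.641, p₀ = 0.578.
Under exogeneity alone the bounds on PN are max{0,(p₁−p₀)/p₁} ≤ PN ≤ min{1,(1−p₀)/p₁}.
  lower = (p₁ − p₀)/p₁ = 0.063 / 0.641 ≈ 0.0983
  upper = min{1, (1 − p₀)/p₁} = 0.422 / 0.641 ≈ 0.6583

0.098 ≤ PN ≤ 0.658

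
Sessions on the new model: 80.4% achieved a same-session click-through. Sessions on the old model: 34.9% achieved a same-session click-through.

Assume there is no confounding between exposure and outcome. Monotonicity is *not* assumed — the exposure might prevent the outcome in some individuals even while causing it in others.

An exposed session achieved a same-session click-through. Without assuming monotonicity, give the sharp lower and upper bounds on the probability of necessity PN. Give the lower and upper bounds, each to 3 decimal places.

0.566 ≤ PN ≤ 0.810

p₁ = 0.804, p₀ = 0.349.
Under exogeneity alone the bounds on PN are max{0,(p₁−p₀)/p₁} ≤ PN ≤ min{1,(1−p₀)/p₁}.
  lower = (p₁ − p₀)/p₁ = 0.455 / 0.804 ≈ 0.5659
  upper = min{1, (1 − p₀)/p₁} = 0.651 / 0.804 ≈ 0.8097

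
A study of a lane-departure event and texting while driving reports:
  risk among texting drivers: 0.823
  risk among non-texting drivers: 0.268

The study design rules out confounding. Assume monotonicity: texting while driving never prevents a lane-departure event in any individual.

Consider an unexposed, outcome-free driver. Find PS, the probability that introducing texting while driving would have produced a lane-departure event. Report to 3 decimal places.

PS ≈ 0.758

Let p₁ = 0.823, p₀ = 0.268.
Under exogeneity and monotonicity, PS = (p₁ − p₀) / (1 − p₀).
PS = (0.823 − 0.268) / (1 − 0.268) = 0.555 / 0.732 ≈ 0.7582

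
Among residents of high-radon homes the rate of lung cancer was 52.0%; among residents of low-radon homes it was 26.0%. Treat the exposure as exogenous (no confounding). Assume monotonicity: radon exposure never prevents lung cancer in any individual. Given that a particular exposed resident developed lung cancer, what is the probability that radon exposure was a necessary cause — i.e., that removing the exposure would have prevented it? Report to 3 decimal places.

PN ≈ 0.500

p₁ = 0.52, p₀ = 0.26.
Under exogeneity and monotonicity, PN = (p₁ − p₀) / p₁.
PN = (0.52 − 0.26) / 0.52 = 0.26 / 0.52 ≈ 0.5000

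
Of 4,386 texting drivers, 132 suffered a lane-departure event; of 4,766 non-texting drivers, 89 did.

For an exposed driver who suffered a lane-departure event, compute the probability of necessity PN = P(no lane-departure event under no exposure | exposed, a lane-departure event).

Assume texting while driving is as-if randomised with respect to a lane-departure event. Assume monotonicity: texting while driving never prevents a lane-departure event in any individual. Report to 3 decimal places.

PN ≈ 0.380

p₁ = P(outcome | exposed) = 132/4386 = 0.030096
p₀ = P(outcome | unexposed) = 89/4766 = 0.018674
Under exogeneity and monotonicity, PN = (p₁ − p₀) / p₁.
PN = (0.030096 − 0.018674) / 0.030096 = 0.011422 / 0.030096 ≈ 0.3795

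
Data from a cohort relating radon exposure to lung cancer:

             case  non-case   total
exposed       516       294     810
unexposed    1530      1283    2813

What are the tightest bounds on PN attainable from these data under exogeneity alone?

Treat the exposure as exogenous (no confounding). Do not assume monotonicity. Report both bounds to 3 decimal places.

p₁ = P(outcome | exposed) = 516/810 = 0.63704
p₀ = P(outcome | unexposed) = 1530/2813 = 0.5439
Under exogeneity alone the bounds on PN are max{0,(p₁−p₀)/p₁} ≤ PN ≤ min{1,(1−p₀)/p₁}.
  lower = (p₁ − p₀)/p₁ = 0.093134 / 0.63704 ≈ 0.1462
  upper = min{1, (1 − p₀)/p₁} = 0.4561 / 0.63704 ≈ 0.7160

0.146 ≤ PN ≤ 0.716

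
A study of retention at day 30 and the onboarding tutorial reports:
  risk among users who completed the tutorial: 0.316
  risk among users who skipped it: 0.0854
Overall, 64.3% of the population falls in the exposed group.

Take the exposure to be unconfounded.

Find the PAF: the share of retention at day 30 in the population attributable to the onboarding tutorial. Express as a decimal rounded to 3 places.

PAF ≈ 0.635

Let p₁ = 0.316, p₀ = 0.0854.
Overall risk P(Y=1) = π·p₁ + (1−π)·p₀ = 0.643×0.316 + 0.357×0.0854 = 0.23368.
Under exogeneity, PAF = [P(Y=1) − p₀] / P(Y=1).
PAF = (0.23368 − 0.0854) / 0.23368 ≈ 0.6345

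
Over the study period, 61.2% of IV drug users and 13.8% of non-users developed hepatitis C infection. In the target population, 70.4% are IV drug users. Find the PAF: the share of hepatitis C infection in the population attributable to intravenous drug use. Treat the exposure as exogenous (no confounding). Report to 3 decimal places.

PAF ≈ 0.707

p₁ = 0.612, p₀ = 0.138.
Overall risk P(Y=1) = π·p₁ + (1−π)·p₀ = 0.704×0.612 + 0.296×0.138 = 0.4717.
Under exogeneity, PAF = [P(Y=1) − p₀] / P(Y=1).
PAF = (0.4717 − 0.138) / 0.4717 ≈ 0.7074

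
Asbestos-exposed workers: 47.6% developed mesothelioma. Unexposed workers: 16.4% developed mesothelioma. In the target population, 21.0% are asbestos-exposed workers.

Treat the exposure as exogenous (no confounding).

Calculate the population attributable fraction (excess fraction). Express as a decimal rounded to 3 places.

PAF ≈ 0.285

p₁ = 0.476, p₀ = 0.164.
Overall risk P(Y=1) = π·p₁ + (1−π)·p₀ = 0.21×0.476 + 0.79×0.164 = 0.22952.
Under exogeneity, PAF = [P(Y=1) − p₀] / P(Y=1).
PAF = (0.22952 − 0.164) / 0.22952 ≈ 0.2855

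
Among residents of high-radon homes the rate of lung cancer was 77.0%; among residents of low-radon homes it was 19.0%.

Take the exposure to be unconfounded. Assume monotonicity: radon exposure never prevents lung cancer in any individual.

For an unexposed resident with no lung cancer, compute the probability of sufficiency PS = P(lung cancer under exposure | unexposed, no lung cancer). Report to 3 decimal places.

p₁ = 0.77, p₀ = 0.19.
Under exogeneity and monotonicity, PS = (p₁ − p₀) / (1 − p₀).
PS = (0.77 − 0.19) / (1 − 0.19) = 0.58 / 0.81 ≈ 0.7160

PS ≈ 0.716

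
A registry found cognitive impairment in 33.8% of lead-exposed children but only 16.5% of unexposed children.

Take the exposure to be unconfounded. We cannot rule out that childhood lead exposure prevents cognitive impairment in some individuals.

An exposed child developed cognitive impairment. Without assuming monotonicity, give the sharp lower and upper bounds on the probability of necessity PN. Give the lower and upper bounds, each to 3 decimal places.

p₁ = 0.338, p₀ = 0.165.
Under exogeneity alone the bounds on PN are max{0,(p₁−p₀)/p₁} ≤ PN ≤ min{1,(1−p₀)/p₁}.
  lower = (p₁ − p₀)/p₁ = 0.173 / 0.338 ≈ 0.5118
  upper = min{1, (1 − p₀)/p₁} = 0.835 / 0.338 ≈ 2.4704 → capped at 1

0.512 ≤ PN ≤ 1.000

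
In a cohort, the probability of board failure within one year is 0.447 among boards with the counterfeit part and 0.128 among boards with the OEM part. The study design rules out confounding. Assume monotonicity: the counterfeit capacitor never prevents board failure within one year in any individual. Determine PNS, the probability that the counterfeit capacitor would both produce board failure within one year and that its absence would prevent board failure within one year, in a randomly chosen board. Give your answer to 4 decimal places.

PNS ≈ 0.3190

Let p₁ = 0.447, p₀ = 0.128.
Under exogeneity and monotonicity, PNS = p₁ − p₀.
PNS = 0.447 − 0.128 = 0.319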